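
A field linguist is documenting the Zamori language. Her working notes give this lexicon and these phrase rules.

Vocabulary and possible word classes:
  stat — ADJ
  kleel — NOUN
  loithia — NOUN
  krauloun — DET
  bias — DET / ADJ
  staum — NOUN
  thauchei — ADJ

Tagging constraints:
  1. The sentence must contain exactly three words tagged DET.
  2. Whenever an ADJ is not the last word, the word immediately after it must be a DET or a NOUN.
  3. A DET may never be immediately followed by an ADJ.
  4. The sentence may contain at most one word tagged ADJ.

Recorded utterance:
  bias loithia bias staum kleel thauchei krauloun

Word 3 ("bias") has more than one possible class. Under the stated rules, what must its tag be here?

Candidates per position — 1:bias {DET,ADJ}; 2:loithia {NOUN}; 3:bias {DET,ADJ}; 4:staum {NOUN}; 5:kleel {NOUN}; 6:thauchei {ADJ}; 7:krauloun {DET}.
Word 1 cannot be ADJ — rule 1 would then fail for every completion. It is DET.
Word 3 cannot be ADJ — rule 1 would then fail for every completion. It is DET.
That leaves exactly one tagging: DET NOUN DET NOUN NOUN ADJ DET.
Rule-by-rule: rule 1 holds; rule 2 holds; rule 3 holds; rule 4 holds.

DET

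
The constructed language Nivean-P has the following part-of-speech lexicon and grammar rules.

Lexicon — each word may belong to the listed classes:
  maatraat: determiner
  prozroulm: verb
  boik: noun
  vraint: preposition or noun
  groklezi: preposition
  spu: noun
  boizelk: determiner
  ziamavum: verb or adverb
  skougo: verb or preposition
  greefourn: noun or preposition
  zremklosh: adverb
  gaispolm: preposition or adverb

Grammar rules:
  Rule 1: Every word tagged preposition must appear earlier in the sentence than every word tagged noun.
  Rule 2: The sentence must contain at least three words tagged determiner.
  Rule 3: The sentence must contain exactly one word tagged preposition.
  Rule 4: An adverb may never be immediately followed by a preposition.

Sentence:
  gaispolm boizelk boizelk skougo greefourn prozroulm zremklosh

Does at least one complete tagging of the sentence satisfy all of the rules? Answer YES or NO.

Candidates per position — 1:gaispolm {preposition,adverb}; 2:boizelk {determiner}; 3:boizelk {determiner}; 4:skougo {verb,preposition}; 5:greefourn {noun,preposition}; 6:prozroulm {verb}; 7:zremklosh {adverb}.
Rule 2 cannot be satisfied by any choice of tags from the lexicon.
So there is no consistent tagging.

NO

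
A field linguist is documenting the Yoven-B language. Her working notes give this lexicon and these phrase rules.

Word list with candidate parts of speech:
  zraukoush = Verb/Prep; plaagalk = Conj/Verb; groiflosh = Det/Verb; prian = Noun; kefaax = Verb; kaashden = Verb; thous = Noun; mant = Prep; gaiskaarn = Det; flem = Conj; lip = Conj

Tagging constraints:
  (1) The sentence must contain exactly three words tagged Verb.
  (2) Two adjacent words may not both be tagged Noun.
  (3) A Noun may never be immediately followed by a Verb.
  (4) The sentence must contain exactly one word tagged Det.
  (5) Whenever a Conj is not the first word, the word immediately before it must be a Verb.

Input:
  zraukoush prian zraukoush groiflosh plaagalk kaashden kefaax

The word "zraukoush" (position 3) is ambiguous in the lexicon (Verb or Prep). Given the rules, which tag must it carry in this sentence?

Candidates per position — 1:zraukoush {Verb,Prep}; 2:prian {Noun}; 3:zraukoush {Verb,Prep}; 4:groiflosh {Det,Verb}; 5:plaagalk {Conj,Verb}; 6:kaashden {Verb}; 7:kefaax {Verb}.
Position 3: tagging it Verb would leave rule 3 unsatisfiable, so it must be Prep.
Position 4: tagging it Verb would leave rule 4 unsatisfiable, so it must be Det.
Position 5: tagging it Conj would leave rule 5 unsatisfiable, so it must be Verb.
Position 1: tagging it Verb would leave rule 1 unsatisfiable, so it must be Prep.
The only consistent sequence is: Prep Noun Prep Det Verb Verb Verb.
Check: rule 1 satisfied; rule 2 satisfied; rule 3 satisfied; rule 4 satisfied; rule 5 satisfied.

Prep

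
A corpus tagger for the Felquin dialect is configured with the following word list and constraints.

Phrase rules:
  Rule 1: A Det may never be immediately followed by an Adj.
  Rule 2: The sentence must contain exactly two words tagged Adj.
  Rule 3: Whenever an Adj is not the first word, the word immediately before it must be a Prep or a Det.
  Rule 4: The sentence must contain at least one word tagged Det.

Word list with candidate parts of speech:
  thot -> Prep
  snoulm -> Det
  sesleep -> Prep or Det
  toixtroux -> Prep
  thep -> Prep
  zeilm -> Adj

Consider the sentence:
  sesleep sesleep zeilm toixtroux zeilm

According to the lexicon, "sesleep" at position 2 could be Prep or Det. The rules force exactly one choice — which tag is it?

Prep

Candidates per position — 1:sesleep {Prep,Det}; 2:sesleep {Prep,Det}; 3:zeilm {Adj}; 4:toixtroux {Prep}; 5:zeilm {Adj}.
If word 2 were Det, no tagging could satisfy rule 1; so word 2 is Prep.
If word 1 were Prep, no tagging could satisfy rule 4; so word 1 is Det.
So the tagging must be: Det Prep Adj Prep Adj.
Checking: rule 1 ok; rule 2 ok; rule 3 ok; rule 4 ok.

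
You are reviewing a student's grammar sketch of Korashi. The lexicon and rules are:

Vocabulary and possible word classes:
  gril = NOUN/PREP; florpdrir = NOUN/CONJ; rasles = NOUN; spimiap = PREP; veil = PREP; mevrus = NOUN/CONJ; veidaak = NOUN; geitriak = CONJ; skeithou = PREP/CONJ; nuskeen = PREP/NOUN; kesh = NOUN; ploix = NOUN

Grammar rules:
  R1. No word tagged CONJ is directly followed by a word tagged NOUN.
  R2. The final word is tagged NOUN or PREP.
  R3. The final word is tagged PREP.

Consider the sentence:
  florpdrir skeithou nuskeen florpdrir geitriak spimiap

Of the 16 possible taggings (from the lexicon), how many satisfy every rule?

Candidates per position — 1:florpdrir {NOUN,CONJ}; 2:skeithou {PREP,CONJ}; 3:nuskeen {PREP,NOUN}; 4:florpdrir {NOUN,CONJ}; 5:geitriak {CONJ}; 6:spimiap {PREP}.
There are 16 candidate sequences in total.
Checking each against the rules leaves 12 sequences.
Count = 12.

12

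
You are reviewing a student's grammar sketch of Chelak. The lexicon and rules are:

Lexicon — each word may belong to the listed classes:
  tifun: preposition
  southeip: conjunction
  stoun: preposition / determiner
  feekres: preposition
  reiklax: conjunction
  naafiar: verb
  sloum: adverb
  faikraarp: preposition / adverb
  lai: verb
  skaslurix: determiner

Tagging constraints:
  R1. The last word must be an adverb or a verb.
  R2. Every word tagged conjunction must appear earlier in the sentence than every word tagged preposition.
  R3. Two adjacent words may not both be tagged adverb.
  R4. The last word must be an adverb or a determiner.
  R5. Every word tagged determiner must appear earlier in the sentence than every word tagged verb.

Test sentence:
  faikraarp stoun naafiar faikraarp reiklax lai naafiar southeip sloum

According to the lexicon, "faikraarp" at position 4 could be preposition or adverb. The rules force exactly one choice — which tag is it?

Candidates per position — 1:faikraarp {preposition,adverb}; 2:stoun {preposition,determiner}; 3:naafiar {verb}; 4:faikraarp {preposition,adverb}; 5:reiklax {conjunction}; 6:lai {verb}; 7:naafiar {verb}; 8:southeip {conjunction}; 9:sloum {adverb}.
At position 1, choosing preposition makes rule 2 impossible to satisfy; hence adverb.
At position 2, choosing preposition makes rule 2 impossible to satisfy; hence determiner.
At position 4, choosing preposition makes rule 2 impossible to satisfy; hence adverb.
So the tagging must be: adverb determiner verb adverb conjunction verb verb conjunction adverb.
Checking: rule 1 ok; rule 2 ok; rule 3 ok; rule 4 ok; rule 5 ok.

adverb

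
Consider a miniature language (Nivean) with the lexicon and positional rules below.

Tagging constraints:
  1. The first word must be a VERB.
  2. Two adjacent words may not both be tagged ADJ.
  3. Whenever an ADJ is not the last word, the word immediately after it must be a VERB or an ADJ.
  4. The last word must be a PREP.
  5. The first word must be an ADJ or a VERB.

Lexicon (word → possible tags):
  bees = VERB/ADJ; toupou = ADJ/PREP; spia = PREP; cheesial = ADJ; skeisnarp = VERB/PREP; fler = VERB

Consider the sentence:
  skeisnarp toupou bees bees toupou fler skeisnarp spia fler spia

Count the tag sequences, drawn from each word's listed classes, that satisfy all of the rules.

Candidates per position — 1:skeisnarp {VERB,PREP}; 2:toupou {ADJ,PREP}; 3:bees {VERB,ADJ}; 4:bees {VERB,ADJ}; 5:toupou {ADJ,PREP}; 6:fler {VERB}; 7:skeisnarp {VERB,PREP}; 8:spia {PREP}; 9:fler {VERB}; 10:spia {PREP}.
There are 64 candidate sequences in total.
Checking each against the rules leaves 12 sequences.
Count = 12.

12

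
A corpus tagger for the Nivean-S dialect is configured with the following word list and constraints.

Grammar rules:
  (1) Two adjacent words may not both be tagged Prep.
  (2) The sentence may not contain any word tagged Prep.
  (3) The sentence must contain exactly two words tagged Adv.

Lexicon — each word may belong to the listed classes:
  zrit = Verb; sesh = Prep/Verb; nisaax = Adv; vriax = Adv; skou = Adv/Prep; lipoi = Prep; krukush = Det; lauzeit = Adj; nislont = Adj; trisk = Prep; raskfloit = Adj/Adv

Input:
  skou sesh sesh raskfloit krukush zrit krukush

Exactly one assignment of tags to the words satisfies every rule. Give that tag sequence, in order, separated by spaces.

Adv Verb Verb Adv Det Verb Det

Candidates per position — 1:skou {Adv,Prep}; 2:sesh {Prep,Verb}; 3:sesh {Prep,Verb}; 4:raskfloit {Adj,Adv}; 5:krukush {Det}; 6:zrit {Verb}; 7:krukush {Det}.
Position 1: Prep is ruled out by rule 2; that leaves Adv.
Position 2: Prep is ruled out by rule 2; that leaves Verb.
Position 3: Prep is ruled out by rule 2; that leaves Verb.
Position 4: Adj is ruled out by rule 3; that leaves Adv.
That leaves exactly one tagging: Adv Verb Verb Adv Det Verb Det.
Rule-by-rule: rule 1 holds; rule 2 holds; rule 3 holds.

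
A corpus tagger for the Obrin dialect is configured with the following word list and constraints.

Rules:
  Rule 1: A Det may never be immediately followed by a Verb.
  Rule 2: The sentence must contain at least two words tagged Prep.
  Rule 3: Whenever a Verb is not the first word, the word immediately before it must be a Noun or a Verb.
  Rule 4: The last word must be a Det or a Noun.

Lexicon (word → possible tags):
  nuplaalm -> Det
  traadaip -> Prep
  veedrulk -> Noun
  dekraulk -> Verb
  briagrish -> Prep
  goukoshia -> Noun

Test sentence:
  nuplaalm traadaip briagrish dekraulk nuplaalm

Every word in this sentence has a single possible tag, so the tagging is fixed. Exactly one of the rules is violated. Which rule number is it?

3

Fixed tagging: Det Prep Prep Verb Det.
Checking each rule: R1 ✓, R2 ✓, R3 ✗, R4 ✓.
Only rule 3 fails.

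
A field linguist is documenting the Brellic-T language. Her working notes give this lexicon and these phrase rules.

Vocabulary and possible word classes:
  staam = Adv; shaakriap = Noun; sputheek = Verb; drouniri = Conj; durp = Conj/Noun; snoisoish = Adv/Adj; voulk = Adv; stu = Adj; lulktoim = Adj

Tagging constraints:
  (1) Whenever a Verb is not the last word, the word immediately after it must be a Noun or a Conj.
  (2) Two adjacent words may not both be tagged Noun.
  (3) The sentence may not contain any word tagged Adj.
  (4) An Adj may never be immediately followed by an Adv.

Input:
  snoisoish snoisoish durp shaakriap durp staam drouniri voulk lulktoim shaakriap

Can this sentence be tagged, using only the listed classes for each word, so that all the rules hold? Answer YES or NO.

Candidates per position — 1:snoisoish {Adv,Adj}; 2:snoisoish {Adv,Adj}; 3:durp {Conj,Noun}; 4:shaakriap {Noun}; 5:durp {Conj,Noun}; 6:staam {Adv}; 7:drouniri {Conj}; 8:voulk {Adv}; 9:lulktoim {Adj}; 10:shaakriap {Noun}.
Rule 3 cannot be satisfied by any choice of tags from the lexicon.
So there is no consistent tagging.

NO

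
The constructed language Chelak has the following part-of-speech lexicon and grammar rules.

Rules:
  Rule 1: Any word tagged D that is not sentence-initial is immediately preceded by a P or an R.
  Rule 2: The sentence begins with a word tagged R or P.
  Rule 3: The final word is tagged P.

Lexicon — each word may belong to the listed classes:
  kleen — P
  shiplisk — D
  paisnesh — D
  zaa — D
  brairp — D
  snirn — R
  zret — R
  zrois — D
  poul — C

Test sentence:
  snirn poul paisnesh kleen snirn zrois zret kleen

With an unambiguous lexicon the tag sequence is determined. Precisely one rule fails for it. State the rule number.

1

Fixed tagging: R C D P R D R P.
Rule check: R1 violated, R2 holds, R3 holds.
Only rule 1 fails.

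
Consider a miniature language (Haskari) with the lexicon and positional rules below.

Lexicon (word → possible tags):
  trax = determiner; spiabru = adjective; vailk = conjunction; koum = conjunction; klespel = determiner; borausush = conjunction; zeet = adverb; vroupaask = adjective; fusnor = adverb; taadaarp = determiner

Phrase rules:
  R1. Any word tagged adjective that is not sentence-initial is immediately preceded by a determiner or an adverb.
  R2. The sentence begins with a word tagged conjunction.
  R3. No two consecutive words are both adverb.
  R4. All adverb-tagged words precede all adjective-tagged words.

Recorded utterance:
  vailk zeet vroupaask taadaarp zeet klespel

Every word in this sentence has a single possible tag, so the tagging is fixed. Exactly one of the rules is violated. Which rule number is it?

Fixed tagging: conjunction adverb adjective determiner adverb determiner.
Applying the rules: R1 pass, R2 pass, R3 pass, R4 fail.
Only rule 4 fails.

4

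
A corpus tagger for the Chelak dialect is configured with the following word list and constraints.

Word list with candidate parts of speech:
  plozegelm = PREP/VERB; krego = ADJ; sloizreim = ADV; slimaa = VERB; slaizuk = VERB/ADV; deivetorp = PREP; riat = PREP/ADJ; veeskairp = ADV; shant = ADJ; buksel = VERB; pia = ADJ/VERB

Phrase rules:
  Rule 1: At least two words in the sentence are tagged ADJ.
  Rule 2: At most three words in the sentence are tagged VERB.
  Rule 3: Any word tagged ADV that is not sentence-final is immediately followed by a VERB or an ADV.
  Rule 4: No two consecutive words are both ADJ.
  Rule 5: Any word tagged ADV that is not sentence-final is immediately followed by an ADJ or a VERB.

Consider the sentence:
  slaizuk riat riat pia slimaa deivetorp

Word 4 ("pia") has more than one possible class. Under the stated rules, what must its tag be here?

Candidates per position — 1:slaizuk {VERB,ADV}; 2:riat {PREP,ADJ}; 3:riat {PREP,ADJ}; 4:pia {ADJ,VERB}; 5:slimaa {VERB}; 6:deivetorp {PREP}.
Word 1 cannot be ADV — rule 3 would then fail for every completion. It is VERB.
Position 4: the remaining choice is settled jointly with positions 2, 3 — only ADJ at position 4 is part of a tagging that satisfies every rule.
The unique satisfying tagging is: VERB ADJ PREP ADJ VERB PREP.
Rule-by-rule: rule 1 ✓; rule 2 ✓; rule 3 ✓; rule 4 ✓; rule 5 ✓.

ADJ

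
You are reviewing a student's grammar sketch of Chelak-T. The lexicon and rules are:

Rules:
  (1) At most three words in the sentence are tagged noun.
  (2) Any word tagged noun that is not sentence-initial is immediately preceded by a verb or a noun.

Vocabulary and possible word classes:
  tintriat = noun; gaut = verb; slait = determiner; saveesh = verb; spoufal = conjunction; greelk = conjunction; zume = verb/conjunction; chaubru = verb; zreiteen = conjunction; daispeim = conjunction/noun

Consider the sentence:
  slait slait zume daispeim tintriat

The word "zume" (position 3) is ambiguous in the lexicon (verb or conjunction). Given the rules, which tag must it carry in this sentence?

verb

Candidates per position — 1:slait {determiner}; 2:slait {determiner}; 3:zume {verb,conjunction}; 4:daispeim {conjunction,noun}; 5:tintriat {noun}.
Word 3 cannot be conjunction — rule 2 would then fail for every completion. It is verb.
Word 4 cannot be conjunction — rule 2 would then fail for every completion. It is noun.
The only consistent sequence is: determiner determiner verb noun noun.
Checking: rule 1 satisfied; rule 2 satisfied.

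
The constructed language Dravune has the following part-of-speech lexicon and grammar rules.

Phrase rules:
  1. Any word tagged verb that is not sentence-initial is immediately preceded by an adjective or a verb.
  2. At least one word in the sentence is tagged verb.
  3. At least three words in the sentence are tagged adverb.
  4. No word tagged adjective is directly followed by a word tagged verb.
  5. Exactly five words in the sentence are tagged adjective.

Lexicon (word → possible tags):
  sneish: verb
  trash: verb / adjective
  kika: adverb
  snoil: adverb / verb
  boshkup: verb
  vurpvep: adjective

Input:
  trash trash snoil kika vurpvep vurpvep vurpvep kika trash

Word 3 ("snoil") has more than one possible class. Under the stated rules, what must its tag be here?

adverb

Candidates per position — 1:trash {verb,adjective}; 2:trash {verb,adjective}; 3:snoil {adverb,verb}; 4:kika {adverb}; 5:vurpvep {adjective}; 6:vurpvep {adjective}; 7:vurpvep {adjective}; 8:kika {adverb}; 9:trash {verb,adjective}.
Word 3 cannot be verb — rule 3 would then fail for every completion. It is adverb.
Word 9 cannot be verb — rule 1 would then fail for every completion. It is adjective.
The remaining ambiguous positions (1, 2) are resolved jointly — only one combination satisfies every rule.
The unique satisfying tagging is: verb adjective adverb adverb adjective adjective adjective adverb adjective.
Rule-by-rule: rule 1 ✓; rule 2 ✓; rule 3 ✓; rule 4 ✓; rule 5 ✓.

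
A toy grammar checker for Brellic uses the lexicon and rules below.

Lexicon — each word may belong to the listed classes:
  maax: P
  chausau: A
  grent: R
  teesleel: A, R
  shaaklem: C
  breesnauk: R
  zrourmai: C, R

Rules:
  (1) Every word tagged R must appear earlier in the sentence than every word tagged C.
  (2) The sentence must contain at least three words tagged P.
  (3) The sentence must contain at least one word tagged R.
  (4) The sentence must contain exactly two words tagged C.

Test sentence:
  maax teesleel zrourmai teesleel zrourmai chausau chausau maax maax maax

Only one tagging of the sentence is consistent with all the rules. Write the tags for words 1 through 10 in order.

P R C A C A A P P P

Candidates per position — 1:maax {P}; 2:teesleel {A,R}; 3:zrourmai {C,R}; 4:teesleel {A,R}; 5:zrourmai {C,R}; 6:chausau {A}; 7:chausau {A}; 8:maax {P}; 9:maax {P}; 10:maax {P}.
Position 3: R is ruled out by rule 4; that leaves C.
Position 4: R is ruled out by rule 1; that leaves A.
Position 5: R is ruled out by rule 1; that leaves C.
Position 2: A is ruled out by rule 3; that leaves R.
That leaves exactly one tagging: P R C A C A A P P P.
Verifying each rule — rule 1 ✓; rule 2 ✓; rule 3 ✓; rule 4 ✓.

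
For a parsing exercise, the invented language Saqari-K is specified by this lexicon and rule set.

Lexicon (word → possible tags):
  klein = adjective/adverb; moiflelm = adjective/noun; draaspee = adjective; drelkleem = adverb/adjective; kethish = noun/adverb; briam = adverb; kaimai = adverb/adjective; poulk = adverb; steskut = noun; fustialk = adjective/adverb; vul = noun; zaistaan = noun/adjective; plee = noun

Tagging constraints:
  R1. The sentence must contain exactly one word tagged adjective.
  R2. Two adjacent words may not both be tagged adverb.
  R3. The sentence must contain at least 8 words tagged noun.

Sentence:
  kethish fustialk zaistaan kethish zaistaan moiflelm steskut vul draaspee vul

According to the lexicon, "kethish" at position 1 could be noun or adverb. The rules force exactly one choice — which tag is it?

Candidates per position — 1:kethish {noun,adverb}; 2:fustialk {adjective,adverb}; 3:zaistaan {noun,adjective}; 4:kethish {noun,adverb}; 5:zaistaan {noun,adjective}; 6:moiflelm {adjective,noun}; 7:steskut {noun}; 8:vul {noun}; 9:draaspee {adjective}; 10:vul {noun}.
Position 1: tagging it adverb would leave rule 3 unsatisfiable, so it must be noun.
Position 2: tagging it adjective would leave rule 1 unsatisfiable, so it must be adverb.
Position 3: tagging it adjective would leave rule 1 unsatisfiable, so it must be noun.
Position 4: tagging it adverb would leave rule 3 unsatisfiable, so it must be noun.
Position 5: tagging it adjective would leave rule 1 unsatisfiable, so it must be noun.
Position 6: tagging it adjective would leave rule 1 unsatisfiable, so it must be noun.
The only consistent sequence is: noun adverb noun noun noun noun noun noun adjective noun.
Checking: rule 1 ok; rule 2 ok; rule 3 ok.

noun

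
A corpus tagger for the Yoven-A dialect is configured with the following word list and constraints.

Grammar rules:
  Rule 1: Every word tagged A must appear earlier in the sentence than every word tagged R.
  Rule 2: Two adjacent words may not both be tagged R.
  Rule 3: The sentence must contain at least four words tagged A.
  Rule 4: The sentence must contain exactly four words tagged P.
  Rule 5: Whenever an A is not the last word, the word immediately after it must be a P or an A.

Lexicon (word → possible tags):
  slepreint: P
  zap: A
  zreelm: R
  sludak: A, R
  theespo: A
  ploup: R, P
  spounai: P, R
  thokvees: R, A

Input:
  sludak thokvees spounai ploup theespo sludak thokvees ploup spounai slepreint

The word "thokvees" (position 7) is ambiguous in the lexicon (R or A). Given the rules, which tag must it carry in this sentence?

A

Candidates per position — 1:sludak {A,R}; 2:thokvees {R,A}; 3:spounai {P,R}; 4:ploup {R,P}; 5:theespo {A}; 6:sludak {A,R}; 7:thokvees {R,A}; 8:ploup {R,P}; 9:spounai {P,R}; 10:slepreint {P}.
Position 1: tagging it R would leave rule 1 unsatisfiable, so it must be A.
Position 2: tagging it R would leave rule 1 unsatisfiable, so it must be A.
Position 3: tagging it R would leave rule 1 unsatisfiable, so it must be P.
Position 4: tagging it R would leave rule 1 unsatisfiable, so it must be P.
Position 6: tagging it R would leave rule 5 unsatisfiable, so it must be A.
Position 7: tagging it R would leave rule 5 unsatisfiable, so it must be A.
Position 8: tagging it R would leave rule 5 unsatisfiable, so it must be P.
Position 9: tagging it P would leave rule 4 unsatisfiable, so it must be R.
The only consistent sequence is: A A P P A A A P R P.
Checking: rule 1 satisfied; rule 2 satisfied; rule 3 satisfied; rule 4 satisfied; rule 5 satisfied.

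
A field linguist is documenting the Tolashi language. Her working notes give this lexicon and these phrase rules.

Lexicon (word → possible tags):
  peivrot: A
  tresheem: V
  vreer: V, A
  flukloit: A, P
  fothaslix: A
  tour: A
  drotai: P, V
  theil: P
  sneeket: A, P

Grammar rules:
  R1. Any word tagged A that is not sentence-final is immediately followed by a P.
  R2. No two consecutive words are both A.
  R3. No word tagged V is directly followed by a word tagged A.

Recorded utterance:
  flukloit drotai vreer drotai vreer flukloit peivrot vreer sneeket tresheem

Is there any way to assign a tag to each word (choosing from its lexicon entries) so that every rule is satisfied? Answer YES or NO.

NO

Candidates per position — 1:flukloit {A,P}; 2:drotai {P,V}; 3:vreer {V,A}; 4:drotai {P,V}; 5:vreer {V,A}; 6:flukloit {A,P}; 7:peivrot {A}; 8:vreer {V,A}; 9:sneeket {A,P}; 10:tresheem {V}.
Rule 1 cannot be satisfied by any choice of tags from the lexicon.
So there is no consistent tagging.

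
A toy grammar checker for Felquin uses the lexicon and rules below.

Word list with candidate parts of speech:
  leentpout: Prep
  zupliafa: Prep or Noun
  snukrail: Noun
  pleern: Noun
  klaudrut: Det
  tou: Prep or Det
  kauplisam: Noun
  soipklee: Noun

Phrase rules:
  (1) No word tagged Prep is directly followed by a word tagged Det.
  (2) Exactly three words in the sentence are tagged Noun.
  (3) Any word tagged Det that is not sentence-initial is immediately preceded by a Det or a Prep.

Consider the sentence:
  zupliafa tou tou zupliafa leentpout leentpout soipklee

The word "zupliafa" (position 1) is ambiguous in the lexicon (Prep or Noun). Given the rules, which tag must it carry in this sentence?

Candidates per position — 1:zupliafa {Prep,Noun}; 2:tou {Prep,Det}; 3:tou {Prep,Det}; 4:zupliafa {Prep,Noun}; 5:leentpout {Prep}; 6:leentpout {Prep}; 7:soipklee {Noun}.
If word 1 were Prep, no tagging could satisfy rule 2; so word 1 is Noun.
If word 2 were Det, no tagging could satisfy rule 3; so word 2 is Prep.
If word 3 were Det, no tagging could satisfy rule 1; so word 3 is Prep.
If word 4 were Prep, no tagging could satisfy rule 2; so word 4 is Noun.
So the tagging must be: Noun Prep Prep Noun Prep Prep Noun.
Checking: rule 1 holds; rule 2 holds; rule 3 holds.

Noun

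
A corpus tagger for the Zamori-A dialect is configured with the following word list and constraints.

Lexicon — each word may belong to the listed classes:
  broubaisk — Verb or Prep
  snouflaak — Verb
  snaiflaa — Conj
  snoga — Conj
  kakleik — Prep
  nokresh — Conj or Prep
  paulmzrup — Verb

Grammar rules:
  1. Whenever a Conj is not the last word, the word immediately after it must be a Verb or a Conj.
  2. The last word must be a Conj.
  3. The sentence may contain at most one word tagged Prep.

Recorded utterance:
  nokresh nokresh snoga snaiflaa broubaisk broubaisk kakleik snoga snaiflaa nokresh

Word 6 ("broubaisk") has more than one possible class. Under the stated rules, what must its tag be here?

Verb

Candidates per position — 1:nokresh {Conj,Prep}; 2:nokresh {Conj,Prep}; 3:snoga {Conj}; 4:snaiflaa {Conj}; 5:broubaisk {Verb,Prep}; 6:broubaisk {Verb,Prep}; 7:kakleik {Prep}; 8:snoga {Conj}; 9:snaiflaa {Conj}; 10:nokresh {Conj,Prep}.
Position 1: tagging it Prep would leave rule 3 unsatisfiable, so it must be Conj.
Position 2: tagging it Prep would leave rule 1 unsatisfiable, so it must be Conj.
Position 5: tagging it Prep would leave rule 1 unsatisfiable, so it must be Verb.
Position 6: tagging it Prep would leave rule 3 unsatisfiable, so it must be Verb.
Position 10: tagging it Prep would leave rule 1 unsatisfiable, so it must be Conj.
The unique satisfying tagging is: Conj Conj Conj Conj Verb Verb Prep Conj Conj Conj.
Verifying each rule — rule 1 holds; rule 2 holds; rule 3 holds.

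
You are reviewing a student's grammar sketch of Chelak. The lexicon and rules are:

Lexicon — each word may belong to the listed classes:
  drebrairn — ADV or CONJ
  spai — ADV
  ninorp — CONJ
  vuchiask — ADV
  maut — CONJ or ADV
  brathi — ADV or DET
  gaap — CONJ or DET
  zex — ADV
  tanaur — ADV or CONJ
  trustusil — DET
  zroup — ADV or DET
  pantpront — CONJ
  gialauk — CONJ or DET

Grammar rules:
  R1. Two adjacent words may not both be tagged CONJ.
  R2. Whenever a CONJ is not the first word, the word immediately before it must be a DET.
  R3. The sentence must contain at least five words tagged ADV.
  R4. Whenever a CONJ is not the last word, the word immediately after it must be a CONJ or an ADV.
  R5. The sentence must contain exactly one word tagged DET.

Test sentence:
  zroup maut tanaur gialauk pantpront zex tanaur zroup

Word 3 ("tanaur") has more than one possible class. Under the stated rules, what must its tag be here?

Candidates per position — 1:zroup {ADV,DET}; 2:maut {CONJ,ADV}; 3:tanaur {ADV,CONJ}; 4:gialauk {CONJ,DET}; 5:pantpront {CONJ}; 6:zex {ADV}; 7:tanaur {ADV,CONJ}; 8:zroup {ADV,DET}.
At position 3, choosing CONJ makes rule 2 impossible to satisfy; hence ADV.
At position 4, choosing CONJ makes rule 1 impossible to satisfy; hence DET.
At position 7, choosing CONJ makes rule 2 impossible to satisfy; hence ADV.
At position 8, choosing DET makes rule 5 impossible to satisfy; hence ADV.
At position 1, choosing DET makes rule 5 impossible to satisfy; hence ADV.
At position 2, choosing CONJ makes rule 2 impossible to satisfy; hence ADV.
The only consistent sequence is: ADV ADV ADV DET CONJ ADV ADV ADV.
Check: rule 1 holds; rule 2 holds; rule 3 holds; rule 4 holds; rule 5 holds.

ADV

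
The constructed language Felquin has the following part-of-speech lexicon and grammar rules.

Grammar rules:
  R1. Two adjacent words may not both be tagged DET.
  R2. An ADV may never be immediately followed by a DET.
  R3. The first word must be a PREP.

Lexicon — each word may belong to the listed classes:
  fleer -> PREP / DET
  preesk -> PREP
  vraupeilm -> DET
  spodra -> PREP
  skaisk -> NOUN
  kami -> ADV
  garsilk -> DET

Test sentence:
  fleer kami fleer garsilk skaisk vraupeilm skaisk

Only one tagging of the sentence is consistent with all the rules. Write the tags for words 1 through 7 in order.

PREP ADV PREP DET NOUN DET NOUN

Candidates per position — 1:fleer {PREP,DET}; 2:kami {ADV}; 3:fleer {PREP,DET}; 4:garsilk {DET}; 5:skaisk {NOUN}; 6:vraupeilm {DET}; 7:skaisk {NOUN}.
At position 1, choosing DET makes rule 3 impossible to satisfy; hence PREP.
At position 3, choosing DET makes rule 1 impossible to satisfy; hence PREP.
The unique satisfying tagging is: PREP ADV PREP DET NOUN DET NOUN.
Verifying each rule — rule 1 satisfied; rule 2 satisfied; rule 3 satisfied.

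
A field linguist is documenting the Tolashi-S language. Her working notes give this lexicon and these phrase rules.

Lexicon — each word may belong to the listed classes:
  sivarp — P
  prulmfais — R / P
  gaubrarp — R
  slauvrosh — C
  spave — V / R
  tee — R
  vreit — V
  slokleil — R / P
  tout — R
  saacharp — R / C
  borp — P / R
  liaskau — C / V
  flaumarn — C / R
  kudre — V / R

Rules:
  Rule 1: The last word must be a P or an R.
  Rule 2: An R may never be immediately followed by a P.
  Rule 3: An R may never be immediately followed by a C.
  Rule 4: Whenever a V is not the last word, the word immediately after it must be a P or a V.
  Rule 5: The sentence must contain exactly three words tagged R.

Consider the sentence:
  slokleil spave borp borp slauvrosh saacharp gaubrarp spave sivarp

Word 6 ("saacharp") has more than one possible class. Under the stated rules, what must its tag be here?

R

Candidates per position — 1:slokleil {R,P}; 2:spave {V,R}; 3:borp {P,R}; 4:borp {P,R}; 5:slauvrosh {C}; 6:saacharp {R,C}; 7:gaubrarp {R}; 8:spave {V,R}; 9:sivarp {P}.
Word 4 cannot be R — rule 3 would then fail for every completion. It is P.
Word 8 cannot be R — rule 2 would then fail for every completion. It is V.
Word 2 cannot be R — rule 2 would then fail for every completion. It is V.
Word 3 cannot be R — rule 2 would then fail for every completion. It is P.
Word 6 cannot be C — rule 5 would then fail for every completion. It is R.
Word 1 cannot be P — rule 5 would then fail for every completion. It is R.
The only consistent sequence is: R V P P C R R V P.
Check: rule 1 holds; rule 2 holds; rule 3 holds; rule 4 holds; rule 5 holds.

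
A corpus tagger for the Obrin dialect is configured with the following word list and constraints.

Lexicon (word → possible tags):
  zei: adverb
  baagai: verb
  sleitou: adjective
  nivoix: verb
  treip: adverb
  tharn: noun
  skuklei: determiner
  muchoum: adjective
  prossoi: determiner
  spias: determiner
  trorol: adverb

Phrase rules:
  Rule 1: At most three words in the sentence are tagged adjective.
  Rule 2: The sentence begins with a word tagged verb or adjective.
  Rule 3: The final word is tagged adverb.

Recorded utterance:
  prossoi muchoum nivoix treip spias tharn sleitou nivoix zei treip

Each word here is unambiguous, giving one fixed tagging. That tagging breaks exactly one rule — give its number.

2

Fixed tagging: determiner adjective verb adverb determiner noun adjective verb adverb adverb.
Applying the rules: R1 holds, R2 violated, R3 holds.
Only rule 2 fails.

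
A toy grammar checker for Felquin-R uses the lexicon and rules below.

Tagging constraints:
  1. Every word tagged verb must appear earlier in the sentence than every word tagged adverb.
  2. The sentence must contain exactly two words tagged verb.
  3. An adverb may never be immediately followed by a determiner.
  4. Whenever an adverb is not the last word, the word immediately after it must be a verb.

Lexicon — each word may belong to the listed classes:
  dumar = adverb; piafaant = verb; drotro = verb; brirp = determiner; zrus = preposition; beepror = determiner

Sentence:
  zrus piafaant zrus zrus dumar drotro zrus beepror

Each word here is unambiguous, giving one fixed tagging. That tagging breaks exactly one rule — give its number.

Fixed tagging: preposition verb preposition preposition adverb verb preposition determiner.
Applying the rules: R1 ✗, R2 ✓, R3 ✓, R4 ✓.
Only rule 1 fails.

1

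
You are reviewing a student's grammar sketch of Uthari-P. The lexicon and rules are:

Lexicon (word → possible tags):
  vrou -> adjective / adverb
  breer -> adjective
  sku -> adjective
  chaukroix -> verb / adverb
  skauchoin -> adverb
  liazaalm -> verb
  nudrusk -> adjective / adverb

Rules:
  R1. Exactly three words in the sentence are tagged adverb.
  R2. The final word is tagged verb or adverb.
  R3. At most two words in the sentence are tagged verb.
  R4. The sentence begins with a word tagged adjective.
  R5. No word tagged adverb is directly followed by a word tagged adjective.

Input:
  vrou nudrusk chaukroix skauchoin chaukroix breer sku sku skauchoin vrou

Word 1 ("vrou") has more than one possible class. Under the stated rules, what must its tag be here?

Candidates per position — 1:vrou {adjective,adverb}; 2:nudrusk {adjective,adverb}; 3:chaukroix {verb,adverb}; 4:skauchoin {adverb}; 5:chaukroix {verb,adverb}; 6:breer {adjective}; 7:sku {adjective}; 8:sku {adjective}; 9:skauchoin {adverb}; 10:vrou {adjective,adverb}.
At position 1, choosing adverb makes rule 4 impossible to satisfy; hence adjective.
At position 5, choosing adverb makes rule 5 impossible to satisfy; hence verb.
At position 10, choosing adjective makes rule 2 impossible to satisfy; hence adverb.
At position 2, choosing adverb makes rule 1 impossible to satisfy; hence adjective.
At position 3, choosing adverb makes rule 1 impossible to satisfy; hence verb.
That leaves exactly one tagging: adjective adjective verb adverb verb adjective adjective adjective adverb adverb.
Verifying each rule — rule 1 ✓; rule 2 ✓; rule 3 ✓; rule 4 ✓; rule 5 ✓.

adjective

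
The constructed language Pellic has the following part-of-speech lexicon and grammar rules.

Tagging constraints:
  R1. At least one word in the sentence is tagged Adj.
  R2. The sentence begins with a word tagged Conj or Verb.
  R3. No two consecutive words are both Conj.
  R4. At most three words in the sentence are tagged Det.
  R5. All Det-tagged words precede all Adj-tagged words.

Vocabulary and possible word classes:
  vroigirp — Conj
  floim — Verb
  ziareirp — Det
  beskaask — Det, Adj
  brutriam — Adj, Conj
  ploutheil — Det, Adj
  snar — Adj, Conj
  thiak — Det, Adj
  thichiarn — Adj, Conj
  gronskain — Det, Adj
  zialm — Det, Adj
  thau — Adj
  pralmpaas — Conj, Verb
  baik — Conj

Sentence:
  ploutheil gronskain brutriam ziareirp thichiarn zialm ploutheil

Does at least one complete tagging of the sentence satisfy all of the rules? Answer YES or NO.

NO

Candidates per position — 1:ploutheil {Det,Adj}; 2:gronskain {Det,Adj}; 3:brutriam {Adj,Conj}; 4:ziareirp {Det}; 5:thichiarn {Adj,Conj}; 6:zialm {Det,Adj}; 7:ploutheil {Det,Adj}.
Rule 2 cannot be satisfied by any choice of tags from the lexicon.
So there is no consistent tagging.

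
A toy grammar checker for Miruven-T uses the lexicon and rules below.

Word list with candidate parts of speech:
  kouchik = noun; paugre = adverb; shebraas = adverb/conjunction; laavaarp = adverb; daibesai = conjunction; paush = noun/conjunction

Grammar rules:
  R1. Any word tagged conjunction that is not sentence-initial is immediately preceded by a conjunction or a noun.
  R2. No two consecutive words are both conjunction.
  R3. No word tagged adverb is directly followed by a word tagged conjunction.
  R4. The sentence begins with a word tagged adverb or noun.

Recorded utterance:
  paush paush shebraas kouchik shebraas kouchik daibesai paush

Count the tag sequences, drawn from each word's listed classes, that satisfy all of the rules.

6

Candidates per position — 1:paush {noun,conjunction}; 2:paush {noun,conjunction}; 3:shebraas {adverb,conjunction}; 4:kouchik {noun}; 5:shebraas {adverb,conjunction}; 6:kouchik {noun}; 7:daibesai {conjunction}; 8:paush {noun,conjunction}.
There are 32 candidate sequences in total.
Checking each against the rules leaves 6 sequences.
Count = 6.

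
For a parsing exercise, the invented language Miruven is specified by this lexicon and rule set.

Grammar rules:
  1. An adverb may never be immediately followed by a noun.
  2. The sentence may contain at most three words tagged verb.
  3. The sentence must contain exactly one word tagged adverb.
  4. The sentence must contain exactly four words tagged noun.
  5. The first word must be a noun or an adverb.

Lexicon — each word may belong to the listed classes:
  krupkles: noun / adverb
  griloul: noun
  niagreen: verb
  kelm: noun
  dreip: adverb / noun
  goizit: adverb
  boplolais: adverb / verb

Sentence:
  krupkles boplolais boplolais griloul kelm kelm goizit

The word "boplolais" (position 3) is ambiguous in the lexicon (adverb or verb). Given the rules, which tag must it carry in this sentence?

Candidates per position — 1:krupkles {noun,adverb}; 2:boplolais {adverb,verb}; 3:boplolais {adverb,verb}; 4:griloul {noun}; 5:kelm {noun}; 6:kelm {noun}; 7:goizit {adverb}.
Position 1: tagging it adverb would leave rule 3 unsatisfiable, so it must be noun.
Position 2: tagging it adverb would leave rule 3 unsatisfiable, so it must be verb.
Position 3: tagging it adverb would leave rule 1 unsatisfiable, so it must be verb.
The unique satisfying tagging is: noun verb verb noun noun noun adverb.
Rule-by-rule: rule 1 holds; rule 2 holds; rule 3 holds; rule 4 holds; rule 5 holds.

verb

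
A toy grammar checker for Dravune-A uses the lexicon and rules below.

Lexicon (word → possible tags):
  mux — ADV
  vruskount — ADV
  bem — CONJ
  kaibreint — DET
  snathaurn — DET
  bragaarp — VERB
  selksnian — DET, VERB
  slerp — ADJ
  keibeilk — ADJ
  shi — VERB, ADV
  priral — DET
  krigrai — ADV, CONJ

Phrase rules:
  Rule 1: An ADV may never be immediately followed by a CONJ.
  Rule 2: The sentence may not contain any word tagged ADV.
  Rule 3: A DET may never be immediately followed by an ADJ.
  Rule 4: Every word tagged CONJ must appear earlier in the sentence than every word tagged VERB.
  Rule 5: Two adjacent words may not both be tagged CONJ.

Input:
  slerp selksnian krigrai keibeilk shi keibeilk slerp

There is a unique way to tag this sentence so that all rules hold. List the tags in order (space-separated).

ADJ DET CONJ ADJ VERB ADJ ADJ

Candidates per position — 1:slerp {ADJ}; 2:selksnian {DET,VERB}; 3:krigrai {ADV,CONJ}; 4:keibeilk {ADJ}; 5:shi {VERB,ADV}; 6:keibeilk {ADJ}; 7:slerp {ADJ}.
Position 3: tagging it ADV would leave rule 2 unsatisfiable, so it must be CONJ.
Position 5: tagging it ADV would leave rule 2 unsatisfiable, so it must be VERB.
Position 2: tagging it VERB would leave rule 4 unsatisfiable, so it must be DET.
The only consistent sequence is: ADJ DET CONJ ADJ VERB ADJ ADJ.
Checking: rule 1 ✓; rule 2 ✓; rule 3 ✓; rule 4 ✓; rule 5 ✓.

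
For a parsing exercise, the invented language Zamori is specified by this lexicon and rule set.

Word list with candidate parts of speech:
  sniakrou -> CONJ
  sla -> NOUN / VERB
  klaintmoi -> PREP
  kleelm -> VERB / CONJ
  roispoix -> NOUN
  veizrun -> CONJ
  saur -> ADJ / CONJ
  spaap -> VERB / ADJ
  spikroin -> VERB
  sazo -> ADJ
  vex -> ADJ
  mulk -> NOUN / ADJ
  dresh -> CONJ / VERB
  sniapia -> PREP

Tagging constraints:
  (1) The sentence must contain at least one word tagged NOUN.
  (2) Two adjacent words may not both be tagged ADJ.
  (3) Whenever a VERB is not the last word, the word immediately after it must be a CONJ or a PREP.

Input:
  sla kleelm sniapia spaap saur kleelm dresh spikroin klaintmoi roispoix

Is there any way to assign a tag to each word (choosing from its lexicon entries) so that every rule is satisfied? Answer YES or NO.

Candidates per position — 1:sla {NOUN,VERB}; 2:kleelm {VERB,CONJ}; 3:sniapia {PREP}; 4:spaap {VERB,ADJ}; 5:saur {ADJ,CONJ}; 6:kleelm {VERB,CONJ}; 7:dresh {CONJ,VERB}; 8:spikroin {VERB}; 9:klaintmoi {PREP}; 10:roispoix {NOUN}.
One satisfying assignment: NOUN CONJ PREP VERB CONJ CONJ CONJ VERB PREP NOUN.
Check: rule 1 ok; rule 2 ok; rule 3 ok.

YES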